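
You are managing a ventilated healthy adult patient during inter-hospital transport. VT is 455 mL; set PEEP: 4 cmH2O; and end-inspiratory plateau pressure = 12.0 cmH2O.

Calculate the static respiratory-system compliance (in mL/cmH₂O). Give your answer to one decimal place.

Cstat = Vt / (Pplat − PEEP) = 455 / (12.0 − 4) = 455 / 8.0 = 56.875 mL/cmH2O.

56.9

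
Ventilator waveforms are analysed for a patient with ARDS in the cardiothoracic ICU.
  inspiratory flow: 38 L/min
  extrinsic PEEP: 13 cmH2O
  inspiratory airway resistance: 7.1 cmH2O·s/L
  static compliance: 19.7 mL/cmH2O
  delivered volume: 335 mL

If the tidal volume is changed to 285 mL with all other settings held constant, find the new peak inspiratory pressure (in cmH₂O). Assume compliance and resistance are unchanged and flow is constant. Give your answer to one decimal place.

32.0

Flow: 38 L/min ÷ 60 = 0.6333 L/s.
PIP = Vt/C + R·V̇ + PEEP (constant-flow equation of motion).
Only the elastic term changes: ΔPIP = ΔVt / C = (285 − 335) / 19.7 = -2.538 cmH2O.
Original PIP = 335/19.7 + 7.1×0.6333 + 13 = 34.502 cmH2O; new PIP = 34.502 + (-2.538) = 31.964 cmH2O.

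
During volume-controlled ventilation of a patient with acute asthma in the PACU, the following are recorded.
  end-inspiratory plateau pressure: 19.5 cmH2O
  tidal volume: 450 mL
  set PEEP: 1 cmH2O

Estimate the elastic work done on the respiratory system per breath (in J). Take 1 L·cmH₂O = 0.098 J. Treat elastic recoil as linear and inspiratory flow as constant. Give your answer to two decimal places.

0.41

Elastic work ≈ ½ × (Pplat − PEEP) × Vt = 0.5 × (19.5 − 1) × 0.450 L = 0.5 × 18.5 × 0.450 = 4.163 L·cmH2O.
× 0.098 J/(L·cmH2O) → 0.408 J.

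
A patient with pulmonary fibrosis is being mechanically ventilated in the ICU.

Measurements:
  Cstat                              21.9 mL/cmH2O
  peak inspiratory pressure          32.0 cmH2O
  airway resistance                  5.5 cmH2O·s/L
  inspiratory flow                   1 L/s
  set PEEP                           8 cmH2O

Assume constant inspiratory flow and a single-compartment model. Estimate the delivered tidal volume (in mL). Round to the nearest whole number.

405

Equation of motion (constant flow): PIP = Vt/C + R·V̇ + PEEP.
Vt/C = PIP − R·V̇ − PEEP = 32.0 − 5.5 − 8 = 18.5 cmH2O.
Vt = C × 18.5 = 21.9 × 18.5 = 405.15 mL.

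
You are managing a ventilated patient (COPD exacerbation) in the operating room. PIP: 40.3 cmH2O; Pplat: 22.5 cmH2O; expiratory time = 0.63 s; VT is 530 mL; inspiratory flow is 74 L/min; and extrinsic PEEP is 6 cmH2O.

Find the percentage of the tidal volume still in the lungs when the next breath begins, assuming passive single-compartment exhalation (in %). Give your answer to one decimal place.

Flow: 74 L/min ÷ 60 = 1.2333 L/s.
R = (PIP − Pplat)/V̇ = (40.3 − 22.5) / 1.2333 = 17.8/1.2333 = 14.433 cmH2O·s/L.
C = Vt/(Pplat − PEEP) = 530.0 / (22.5 − 6) = 530.0/16.5 = 32.121 mL/cmH2O.
τ = R × C = 14.433 × 0.03212 L/cmH2O = 0.4636 s.
Fraction remaining at end-expiration = e^(−Te/τ) = e^(−0.63/0.4636) = 0.2569 → 25.69%.

25.7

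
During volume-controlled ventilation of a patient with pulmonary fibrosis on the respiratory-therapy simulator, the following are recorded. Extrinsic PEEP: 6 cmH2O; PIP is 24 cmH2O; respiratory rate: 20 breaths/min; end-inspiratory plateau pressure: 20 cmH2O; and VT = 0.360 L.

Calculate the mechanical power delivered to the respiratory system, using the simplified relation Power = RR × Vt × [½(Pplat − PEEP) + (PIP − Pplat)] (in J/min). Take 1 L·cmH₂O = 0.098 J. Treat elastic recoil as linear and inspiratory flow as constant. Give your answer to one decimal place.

Per-breath work = Vt × [½(Pplat−PEEP) + (PIP−Pplat)] = 0.360 × [0.5×14.0 + 4.0] = 0.360 × 11.0 = 3.96 L·cmH2O.
Power = 20 × 3.96 = 79.2 L·cmH2O/min.
× 0.098 J/(L·cmH2O) → 7.762 J/min.

7.8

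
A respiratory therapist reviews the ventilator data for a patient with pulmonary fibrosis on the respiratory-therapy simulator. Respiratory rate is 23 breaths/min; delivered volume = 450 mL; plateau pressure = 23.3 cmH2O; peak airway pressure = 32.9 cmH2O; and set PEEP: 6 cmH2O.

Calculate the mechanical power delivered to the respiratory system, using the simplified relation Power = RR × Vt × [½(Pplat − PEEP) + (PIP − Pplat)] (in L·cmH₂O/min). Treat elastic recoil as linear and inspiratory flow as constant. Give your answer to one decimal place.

188.9

Per-breath work = Vt × [½(Pplat−PEEP) + (PIP−Pplat)] = 0.450 × [0.5×17.3 + 9.6] = 0.450 × 18.25 = 8.213 L·cmH2O.
Power = 23 × 8.213 = 188.9 L·cmH2O/min.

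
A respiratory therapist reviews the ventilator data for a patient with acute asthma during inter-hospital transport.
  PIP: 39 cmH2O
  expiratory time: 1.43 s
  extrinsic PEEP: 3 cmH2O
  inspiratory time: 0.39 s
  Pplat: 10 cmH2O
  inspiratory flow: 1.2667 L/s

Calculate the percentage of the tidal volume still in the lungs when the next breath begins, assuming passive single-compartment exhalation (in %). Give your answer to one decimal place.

Vt = flow × Ti = 1.2667 L/s × 0.39 s × 1000 mL/L = 494.01 mL.
R = (PIP − Pplat)/V̇ = (39 − 10) / 1.2667 = 29.0/1.2667 = 22.894 cmH2O·s/L.
C = Vt/(Pplat − PEEP) = 494.01 / (10 − 3) = 494.01/7.0 = 70.573 mL/cmH2O.
τ = R × C = 22.894 × 0.07057 L/cmH2O = 1.616 s.
Fraction remaining at end-expiration = e^(−Te/τ) = e^(−1.43/1.616) = 0.4128 → 41.28%.

41.3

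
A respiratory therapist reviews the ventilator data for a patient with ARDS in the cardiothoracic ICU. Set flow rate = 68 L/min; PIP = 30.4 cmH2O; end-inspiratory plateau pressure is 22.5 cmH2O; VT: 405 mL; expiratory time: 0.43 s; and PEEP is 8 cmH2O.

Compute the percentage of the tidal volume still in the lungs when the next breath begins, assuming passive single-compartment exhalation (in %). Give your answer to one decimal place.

Flow: 68 L/min ÷ 60 = 1.1333 L/s.
R = (PIP − Pplat)/V̇ = (30.4 − 22.5) / 1.1333 = 7.9/1.1333 = 6.971 cmH2O·s/L.
C = Vt/(Pplat − PEEP) = 405.0 / (22.5 − 8) = 405.0/14.5 = 27.931 mL/cmH2O.
τ = R × C = 6.971 × 0.02793 L/cmH2O = 0.1947 s.
Fraction remaining at end-expiration = e^(−Te/τ) = e^(−0.43/0.1947) = 0.1099 → 10.99%.

11.0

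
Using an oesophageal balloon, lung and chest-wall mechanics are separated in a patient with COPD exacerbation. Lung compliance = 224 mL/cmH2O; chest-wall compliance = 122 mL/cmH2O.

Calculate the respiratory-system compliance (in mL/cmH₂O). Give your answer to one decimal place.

79.0

Lung and chest wall are elastances in series: 1/Crs = 1/CL + 1/Ccw.
1/Crs = 1/224 + 1/122 = 0.01266.
Crs = 78.989 mL/cmH2O.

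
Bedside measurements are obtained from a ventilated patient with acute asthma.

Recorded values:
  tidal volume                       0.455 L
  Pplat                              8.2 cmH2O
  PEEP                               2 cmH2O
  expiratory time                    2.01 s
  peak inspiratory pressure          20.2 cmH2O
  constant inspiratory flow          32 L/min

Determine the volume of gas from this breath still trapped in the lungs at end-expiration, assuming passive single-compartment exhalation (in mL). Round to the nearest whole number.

135

Flow: 32 L/min ÷ 60 = 0.5333 L/s.
R = (PIP − Pplat)/V̇ = (20.2 − 8.2) / 0.5333 = 12.0/0.5333 = 22.501 cmH2O·s/L.
C = Vt/(Pplat − PEEP) = 455.0 / (8.2 − 2) = 455.0/6.2 = 73.387 mL/cmH2O.
τ = R × C = 22.501 × 0.07339 L/cmH2O = 1.651 s.
Fraction remaining = e^(−Te/τ) = e^(−2.01/1.651) = 0.296.
Trapped volume = 455.0 × 0.296 = 134.68 mL.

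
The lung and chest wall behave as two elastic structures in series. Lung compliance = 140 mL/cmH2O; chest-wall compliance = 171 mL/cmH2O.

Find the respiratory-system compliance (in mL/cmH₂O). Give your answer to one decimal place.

Lung and chest wall are elastances in series: 1/Crs = 1/CL + 1/Ccw.
1/Crs = 1/140 + 1/171 = 0.01299.
Crs = 76.982 mL/cmH2O.

77.0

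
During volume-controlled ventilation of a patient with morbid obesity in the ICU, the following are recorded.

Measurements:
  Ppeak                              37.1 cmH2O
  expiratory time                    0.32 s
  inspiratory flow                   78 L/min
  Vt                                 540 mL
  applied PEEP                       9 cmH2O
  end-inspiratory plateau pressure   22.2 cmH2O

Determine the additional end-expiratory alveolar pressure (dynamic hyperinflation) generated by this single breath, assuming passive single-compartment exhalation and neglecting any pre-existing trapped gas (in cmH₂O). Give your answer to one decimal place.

Flow: 78 L/min ÷ 60 = 1.3 L/s.
R = (PIP − Pplat)/V̇ = (37.1 − 22.2) / 1.3 = 14.9/1.3 = 11.462 cmH2O·s/L.
C = Vt/(Pplat − PEEP) = 540.0 / (22.2 − 9) = 540.0/13.2 = 40.909 mL/cmH2O.
τ = R × C = 11.462 × 0.04091 L/cmH2O = 0.4689 s.
Fraction remaining = e^(−Te/τ) = e^(−0.32/0.4689) = 0.5054; trapped volume = 540.0 × 0.5054 = 272.92 mL.
Additional alveolar pressure from trapping ≈ V_trapped / C = 272.92 / 40.909 = 6.671 cmH2O.

6.7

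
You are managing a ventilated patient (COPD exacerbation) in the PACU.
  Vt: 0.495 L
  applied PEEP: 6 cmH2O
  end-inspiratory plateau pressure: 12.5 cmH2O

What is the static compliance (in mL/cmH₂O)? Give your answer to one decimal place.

76.2

Cstat = Vt / (Pplat − PEEP) = 495 / (12.5 − 6) = 495 / 6.5 = 76.154 mL/cmH2O.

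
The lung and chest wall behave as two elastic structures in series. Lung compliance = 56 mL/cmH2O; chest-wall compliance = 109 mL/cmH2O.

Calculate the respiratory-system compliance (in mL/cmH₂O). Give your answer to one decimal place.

37.0

Lung and chest wall are elastances in series: 1/Crs = 1/CL + 1/Ccw.
1/Crs = 1/56 + 1/109 = 0.02703.
Crs = 36.996 mL/cmH2O.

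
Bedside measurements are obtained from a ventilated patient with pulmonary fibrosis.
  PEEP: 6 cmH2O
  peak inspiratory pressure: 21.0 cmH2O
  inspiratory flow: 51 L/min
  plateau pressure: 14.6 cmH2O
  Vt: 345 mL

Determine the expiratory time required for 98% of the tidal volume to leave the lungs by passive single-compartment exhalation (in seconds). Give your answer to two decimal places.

Flow: 51 L/min ÷ 60 = 0.85 L/s.
R = (PIP − Pplat)/V̇ = (21.0 − 14.6) / 0.85 = 6.4/0.85 = 7.529 cmH2O·s/L.
C = Vt/(Pplat − PEEP) = 345.0 / (14.6 − 6) = 345.0/8.6 = 40.116 mL/cmH2O.
τ = R × C = 7.529 × 0.04012 L/cmH2O = 0.3021 s.
t = −τ·ln(1 − 0.98) = −0.3021·ln(0.02) = 1.182 s.

1.18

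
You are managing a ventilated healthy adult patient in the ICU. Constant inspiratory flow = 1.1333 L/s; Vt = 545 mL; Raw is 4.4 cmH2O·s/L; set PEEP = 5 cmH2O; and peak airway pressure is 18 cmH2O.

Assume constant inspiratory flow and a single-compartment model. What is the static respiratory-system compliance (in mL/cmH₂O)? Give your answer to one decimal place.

Equation of motion (constant flow): PIP = Vt/C + R·V̇ + PEEP.
Vt/C = PIP − R·V̇ − PEEP = 18 − 4.4×1.1333 − 5 = 18 − 4.987 − 5 = 8.013 cmH2O.
C = Vt / 8.013 = 545 / 8.013 = 68.014 mL/cmH2O.

68.0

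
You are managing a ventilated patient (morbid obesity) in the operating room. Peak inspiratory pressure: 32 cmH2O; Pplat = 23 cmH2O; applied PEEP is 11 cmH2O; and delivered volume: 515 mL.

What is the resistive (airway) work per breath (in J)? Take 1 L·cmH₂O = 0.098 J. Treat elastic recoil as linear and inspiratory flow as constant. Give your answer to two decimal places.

0.45

With constant inspiratory flow the resistive pressure is constant at PIP − Pplat = 32 − 23 = 9.0 cmH2O, so resistive work = 9.0 × 0.515 = 4.635 L·cmH2O.
× 0.098 J/(L·cmH2O) → 0.4542 J.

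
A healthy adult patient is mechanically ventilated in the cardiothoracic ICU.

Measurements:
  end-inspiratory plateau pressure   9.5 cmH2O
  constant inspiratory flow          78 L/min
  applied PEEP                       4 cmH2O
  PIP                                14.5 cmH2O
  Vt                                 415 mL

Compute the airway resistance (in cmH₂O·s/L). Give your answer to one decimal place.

Flow: 78 L/min ÷ 60 = 1.3 L/s.
Raw = (PIP − Pplat) / flow = (14.5 − 9.5) / 1.3 = 5.0 / 1.3 = 3.846 cmH2O·s/L.

3.8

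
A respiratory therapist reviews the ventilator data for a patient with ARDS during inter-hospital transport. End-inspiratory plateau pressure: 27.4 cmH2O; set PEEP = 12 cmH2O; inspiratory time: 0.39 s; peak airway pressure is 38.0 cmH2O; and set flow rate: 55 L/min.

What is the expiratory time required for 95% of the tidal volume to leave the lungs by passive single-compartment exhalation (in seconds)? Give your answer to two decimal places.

Flow: 55 L/min ÷ 60 = 0.9167 L/s.
Vt = flow × Ti = 0.9167 L/s × 0.39 s × 1000 mL/L = 357.51 mL.
R = (PIP − Pplat)/V̇ = (38.0 − 27.4) / 0.9167 = 10.6/0.9167 = 11.563 cmH2O·s/L.
C = Vt/(Pplat − PEEP) = 357.51 / (27.4 − 12) = 357.51/15.4 = 23.215 mL/cmH2O.
τ = R × C = 11.563 × 0.02322 L/cmH2O = 0.2685 s.
t = −τ·ln(1 − 0.95) = −0.2685·ln(0.05) = 0.8044 s.

0.80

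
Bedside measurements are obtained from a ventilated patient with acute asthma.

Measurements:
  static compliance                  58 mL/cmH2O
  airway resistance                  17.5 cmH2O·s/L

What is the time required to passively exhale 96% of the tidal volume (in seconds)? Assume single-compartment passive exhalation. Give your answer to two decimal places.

3.27

τ = R × C = 17.5 × 58 mL/cmH2O = 17.5 × 0.058 L/cmH2O = 1.015 s.
Exhaled fraction f = 1 − e^(−t/τ) → t = −τ·ln(1 − f) = −1.015·ln(0.04) = 3.267 s.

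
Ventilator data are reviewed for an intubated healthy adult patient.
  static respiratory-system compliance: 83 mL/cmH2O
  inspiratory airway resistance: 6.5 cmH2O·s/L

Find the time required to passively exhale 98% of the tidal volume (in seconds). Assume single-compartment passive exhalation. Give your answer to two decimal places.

2.11

τ = R × C = 6.5 × 83 mL/cmH2O = 6.5 × 0.083 L/cmH2O = 0.5395 s.
Exhaled fraction f = 1 − e^(−t/τ) → t = −τ·ln(1 − f) = −0.5395·ln(0.02) = 2.111 s.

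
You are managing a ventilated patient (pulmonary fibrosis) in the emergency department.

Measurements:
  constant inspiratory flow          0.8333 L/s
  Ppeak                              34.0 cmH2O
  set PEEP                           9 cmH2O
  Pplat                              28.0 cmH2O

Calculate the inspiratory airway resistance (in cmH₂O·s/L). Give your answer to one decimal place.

Raw = (PIP − Pplat) / flow = (34.0 − 28.0) / 0.8333 = 6.0 / 0.8333 = 7.2 cmH2O·s/L.

7.2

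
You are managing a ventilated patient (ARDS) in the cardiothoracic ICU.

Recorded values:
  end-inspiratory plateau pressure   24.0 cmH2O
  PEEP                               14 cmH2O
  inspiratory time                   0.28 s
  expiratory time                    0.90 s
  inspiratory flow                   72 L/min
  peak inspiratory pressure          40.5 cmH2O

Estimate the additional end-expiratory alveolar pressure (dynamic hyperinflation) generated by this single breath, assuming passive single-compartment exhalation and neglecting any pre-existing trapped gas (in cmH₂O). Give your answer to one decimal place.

1.4

Flow: 72 L/min ÷ 60 = 1.2 L/s.
Vt = flow × Ti = 1.2 L/s × 0.28 s × 1000 mL/L = 336.0 mL.
R = (PIP − Pplat)/V̇ = (40.5 − 24.0) / 1.2 = 16.5/1.2 = 13.75 cmH2O·s/L.
C = Vt/(Pplat − PEEP) = 336.0 / (24.0 − 14) = 336.0/10.0 = 33.6 mL/cmH2O.
τ = R × C = 13.75 × 0.0336 L/cmH2O = 0.462 s.
Fraction remaining = e^(−Te/τ) = e^(−0.90/0.462) = 0.1426; trapped volume = 336.0 × 0.1426 = 47.914 mL.
Additional alveolar pressure from trapping ≈ V_trapped / C = 47.914 / 33.6 = 1.426 cmH2O.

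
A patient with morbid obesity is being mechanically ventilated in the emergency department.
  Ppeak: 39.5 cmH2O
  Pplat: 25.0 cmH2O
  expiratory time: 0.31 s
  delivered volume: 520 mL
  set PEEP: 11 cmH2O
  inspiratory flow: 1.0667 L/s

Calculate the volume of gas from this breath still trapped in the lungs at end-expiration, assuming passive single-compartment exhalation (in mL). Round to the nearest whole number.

281

R = (PIP − Pplat)/V̇ = (39.5 − 25.0) / 1.0667 = 14.5/1.0667 = 13.593 cmH2O·s/L.
C = Vt/(Pplat − PEEP) = 520.0 / (25.0 − 11) = 520.0/14.0 = 37.143 mL/cmH2O.
τ = R × C = 13.593 × 0.03714 L/cmH2O = 0.5048 s.
Fraction remaining = e^(−Te/τ) = e^(−0.31/0.5048) = 0.5411.
Trapped volume = 520.0 × 0.5411 = 281.37 mL.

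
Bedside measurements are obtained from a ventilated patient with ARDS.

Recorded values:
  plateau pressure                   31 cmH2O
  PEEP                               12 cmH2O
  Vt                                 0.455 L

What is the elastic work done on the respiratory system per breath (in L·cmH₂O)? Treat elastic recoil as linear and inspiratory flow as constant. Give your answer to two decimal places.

4.32

Elastic work ≈ ½ × (Pplat − PEEP) × Vt = 0.5 × (31 − 12) × 0.455 L = 0.5 × 19.0 × 0.455 = 4.323 L·cmH2O.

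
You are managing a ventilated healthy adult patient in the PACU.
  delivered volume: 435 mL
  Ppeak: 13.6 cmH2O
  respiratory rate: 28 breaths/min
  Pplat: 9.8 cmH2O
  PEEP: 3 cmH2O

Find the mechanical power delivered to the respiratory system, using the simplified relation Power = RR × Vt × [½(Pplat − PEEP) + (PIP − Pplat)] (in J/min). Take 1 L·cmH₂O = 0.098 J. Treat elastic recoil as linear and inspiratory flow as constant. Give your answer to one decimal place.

8.6

Per-breath work = Vt × [½(Pplat−PEEP) + (PIP−Pplat)] = 0.435 × [0.5×6.8 + 3.8] = 0.435 × 7.2 = 3.132 L·cmH2O.
Power = 28 × 3.132 = 87.696 L·cmH2O/min.
× 0.098 J/(L·cmH2O) → 8.594 J/min.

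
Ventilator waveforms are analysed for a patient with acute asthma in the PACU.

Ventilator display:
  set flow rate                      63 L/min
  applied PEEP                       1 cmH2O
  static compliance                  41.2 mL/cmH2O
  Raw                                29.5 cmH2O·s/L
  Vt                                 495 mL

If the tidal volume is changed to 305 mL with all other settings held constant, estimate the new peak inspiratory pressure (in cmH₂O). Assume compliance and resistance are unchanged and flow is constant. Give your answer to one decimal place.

Flow: 63 L/min ÷ 60 = 1.05 L/s.
PIP = Vt/C + R·V̇ + PEEP (constant-flow equation of motion).
Only the elastic term changes: ΔPIP = ΔVt / C = (305 − 495) / 41.2 = -4.612 cmH2O.
Original PIP = 495/41.2 + 29.5×1.05 + 1 = 43.99 cmH2O; new PIP = 43.99 + (-4.612) = 39.378 cmH2O.

39.4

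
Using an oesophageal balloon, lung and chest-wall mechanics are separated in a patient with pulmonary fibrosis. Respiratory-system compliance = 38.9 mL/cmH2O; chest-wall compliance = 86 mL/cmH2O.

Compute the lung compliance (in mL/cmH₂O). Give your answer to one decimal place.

71.0

1/CL = 1/Crs − 1/Ccw.
1/CL = 1/38.9 − 1/86 = 0.01408.
CL = 71.023 mL/cmH2O.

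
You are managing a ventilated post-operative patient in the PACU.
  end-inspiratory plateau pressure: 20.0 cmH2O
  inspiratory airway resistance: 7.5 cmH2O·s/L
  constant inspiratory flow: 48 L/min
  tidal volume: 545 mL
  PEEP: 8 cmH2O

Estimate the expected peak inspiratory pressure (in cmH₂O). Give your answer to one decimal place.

26.0

Flow: 48 L/min ÷ 60 = 0.8 L/s.
PIP = Pplat + Raw × flow = 20.0 + 7.5 × 0.8 = 20.0 + 6.0 = 26.0 cmH2O.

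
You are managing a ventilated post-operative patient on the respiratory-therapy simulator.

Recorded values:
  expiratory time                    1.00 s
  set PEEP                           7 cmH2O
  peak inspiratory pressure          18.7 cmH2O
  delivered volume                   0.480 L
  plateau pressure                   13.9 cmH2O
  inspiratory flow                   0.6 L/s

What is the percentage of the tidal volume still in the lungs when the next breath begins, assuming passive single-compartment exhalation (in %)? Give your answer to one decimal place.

R = (PIP − Pplat)/V̇ = (18.7 − 13.9) / 0.6 = 4.8/0.6 = 8.0 cmH2O·s/L.
C = Vt/(Pplat − PEEP) = 480.0 / (13.9 − 7) = 480.0/6.9 = 69.565 mL/cmH2O.
τ = R × C = 8.0 × 0.06957 L/cmH2O = 0.5566 s.
Fraction remaining at end-expiration = e^(−Te/τ) = e^(−1.00/0.5566) = 0.1659 → 16.59%.

16.6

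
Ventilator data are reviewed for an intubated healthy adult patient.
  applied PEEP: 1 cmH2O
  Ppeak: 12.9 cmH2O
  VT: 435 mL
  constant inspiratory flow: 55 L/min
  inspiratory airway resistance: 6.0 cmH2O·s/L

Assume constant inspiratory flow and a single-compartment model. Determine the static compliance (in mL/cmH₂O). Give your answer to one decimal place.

Flow: 55 L/min ÷ 60 = 0.9167 L/s.
Equation of motion (constant flow): PIP = Vt/C + R·V̇ + PEEP.
Vt/C = PIP − R·V̇ − PEEP = 12.9 − 6.0×0.9167 − 1 = 12.9 − 5.5 − 1 = 6.4 cmH2O.
C = Vt / 6.4 = 435 / 6.4 = 67.969 mL/cmH2O.

68.0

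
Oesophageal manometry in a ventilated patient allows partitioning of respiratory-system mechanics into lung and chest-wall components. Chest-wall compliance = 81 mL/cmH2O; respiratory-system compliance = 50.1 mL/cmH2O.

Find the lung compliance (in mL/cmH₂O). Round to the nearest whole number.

131

1/CL = 1/Crs − 1/Ccw.
1/CL = 1/50.1 − 1/81 = 0.007614.
CL = 131.34 mL/cmH2O.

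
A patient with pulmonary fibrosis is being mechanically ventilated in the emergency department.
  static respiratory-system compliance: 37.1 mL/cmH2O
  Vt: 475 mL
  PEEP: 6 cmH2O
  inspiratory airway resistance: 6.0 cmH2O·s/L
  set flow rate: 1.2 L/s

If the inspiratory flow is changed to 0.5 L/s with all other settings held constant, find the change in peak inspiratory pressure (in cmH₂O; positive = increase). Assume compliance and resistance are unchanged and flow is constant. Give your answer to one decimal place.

-4.2

PIP = Vt/C + R·V̇ + PEEP (constant-flow equation of motion).
Only the resistive term changes: ΔPIP = R × ΔV̇ = 6.0 × (0.5 − 1.2) = 6.0 × -0.7 = -4.2 cmH2O.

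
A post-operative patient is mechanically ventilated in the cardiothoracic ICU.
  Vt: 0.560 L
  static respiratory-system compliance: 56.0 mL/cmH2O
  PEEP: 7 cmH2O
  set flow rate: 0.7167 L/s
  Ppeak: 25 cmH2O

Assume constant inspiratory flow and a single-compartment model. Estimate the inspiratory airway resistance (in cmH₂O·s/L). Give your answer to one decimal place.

Equation of motion (constant flow): PIP = Vt/C + R·V̇ + PEEP.
R·V̇ = PIP − Vt/C − PEEP = 25 − 560/56.0 − 7 = 25 − 10.0 − 7 = 8.0 cmH2O.
R = 8.0 / 0.7167 = 11.162 cmH2O·s/L.

11.2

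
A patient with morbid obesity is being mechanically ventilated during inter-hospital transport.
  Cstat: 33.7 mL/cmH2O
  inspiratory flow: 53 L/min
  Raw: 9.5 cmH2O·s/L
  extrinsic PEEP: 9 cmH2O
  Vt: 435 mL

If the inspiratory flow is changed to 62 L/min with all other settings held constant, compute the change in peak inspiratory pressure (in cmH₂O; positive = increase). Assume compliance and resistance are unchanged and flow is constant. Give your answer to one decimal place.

1.4

Flow: 53 L/min ÷ 60 = 0.8833 L/s.
New flow: 62 L/min ÷ 60 = 1.0333 L/s.
PIP = Vt/C + R·V̇ + PEEP (constant-flow equation of motion).
Only the resistive term changes: ΔPIP = R × ΔV̇ = 9.5 × (1.0333 − 0.8833) = 9.5 × 0.15 = 1.425 cmH2O.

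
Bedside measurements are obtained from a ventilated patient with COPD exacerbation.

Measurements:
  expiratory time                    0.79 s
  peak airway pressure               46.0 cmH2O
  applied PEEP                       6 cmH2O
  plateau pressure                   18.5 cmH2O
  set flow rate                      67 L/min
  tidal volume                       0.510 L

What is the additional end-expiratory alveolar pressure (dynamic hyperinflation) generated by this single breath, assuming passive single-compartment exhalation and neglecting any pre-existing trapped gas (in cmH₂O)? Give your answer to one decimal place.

Flow: 67 L/min ÷ 60 = 1.1167 L/s.
R = (PIP − Pplat)/V̇ = (46.0 − 18.5) / 1.1167 = 27.5/1.1167 = 24.626 cmH2O·s/L.
C = Vt/(Pplat − PEEP) = 510.0 / (18.5 − 6) = 510.0/12.5 = 40.8 mL/cmH2O.
τ = R × C = 24.626 × 0.0408 L/cmH2O = 1.005 s.
Fraction remaining = e^(−Te/τ) = e^(−0.79/1.005) = 0.4556; trapped volume = 510.0 × 0.4556 = 232.36 mL.
Additional alveolar pressure from trapping ≈ V_trapped / C = 232.36 / 40.8 = 5.695 cmH2O.

5.7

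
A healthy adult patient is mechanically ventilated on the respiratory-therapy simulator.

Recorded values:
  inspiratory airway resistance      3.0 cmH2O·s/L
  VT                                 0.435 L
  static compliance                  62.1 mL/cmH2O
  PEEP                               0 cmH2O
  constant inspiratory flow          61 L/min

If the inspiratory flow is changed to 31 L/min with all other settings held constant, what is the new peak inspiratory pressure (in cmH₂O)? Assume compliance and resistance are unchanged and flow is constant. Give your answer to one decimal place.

Flow: 61 L/min ÷ 60 = 1.0167 L/s.
New flow: 31 L/min ÷ 60 = 0.5167 L/s.
PIP = Vt/C + R·V̇ + PEEP (constant-flow equation of motion).
Only the resistive term changes: ΔPIP = R × ΔV̇ = 3.0 × (0.5167 − 1.0167) = 3.0 × -0.5 = -1.5 cmH2O.
Original PIP = 435/62.1 + 3.0×1.0167 + 0 = 10.055 cmH2O; new PIP = 10.055 + (-1.5) = 8.555 cmH2O.

8.6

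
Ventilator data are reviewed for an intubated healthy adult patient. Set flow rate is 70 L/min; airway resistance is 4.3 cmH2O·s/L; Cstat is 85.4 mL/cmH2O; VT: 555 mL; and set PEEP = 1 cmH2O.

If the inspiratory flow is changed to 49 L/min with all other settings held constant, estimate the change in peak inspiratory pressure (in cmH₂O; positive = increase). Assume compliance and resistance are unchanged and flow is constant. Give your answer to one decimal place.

Flow: 70 L/min ÷ 60 = 1.1667 L/s.
New flow: 49 L/min ÷ 60 = 0.8167 L/s.
PIP = Vt/C + R·V̇ + PEEP (constant-flow equation of motion).
Only the resistive term changes: ΔPIP = R × ΔV̇ = 4.3 × (0.8167 − 1.1667) = 4.3 × -0.35 = -1.505 cmH2O.

-1.5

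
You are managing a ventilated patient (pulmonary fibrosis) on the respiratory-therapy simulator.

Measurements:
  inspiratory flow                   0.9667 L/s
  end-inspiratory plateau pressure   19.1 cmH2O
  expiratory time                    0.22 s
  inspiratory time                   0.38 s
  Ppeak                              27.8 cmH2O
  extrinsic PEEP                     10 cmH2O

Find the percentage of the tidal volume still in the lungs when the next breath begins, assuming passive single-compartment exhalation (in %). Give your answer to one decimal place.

Vt = flow × Ti = 0.9667 L/s × 0.38 s × 1000 mL/L = 367.35 mL.
R = (PIP − Pplat)/V̇ = (27.8 − 19.1) / 0.9667 = 8.7/0.9667 = 9.0 cmH2O·s/L.
C = Vt/(Pplat − PEEP) = 367.35 / (19.1 − 10) = 367.35/9.1 = 40.368 mL/cmH2O.
τ = R × C = 9.0 × 0.04037 L/cmH2O = 0.3633 s.
Fraction remaining at end-expiration = e^(−Te/τ) = e^(−0.22/0.3633) = 0.5458 → 54.58%.

54.6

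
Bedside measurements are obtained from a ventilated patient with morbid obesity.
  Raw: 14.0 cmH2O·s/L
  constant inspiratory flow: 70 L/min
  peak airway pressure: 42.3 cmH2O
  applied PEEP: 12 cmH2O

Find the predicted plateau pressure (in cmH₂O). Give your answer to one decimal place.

26.0

Flow: 70 L/min ÷ 60 = 1.1667 L/s.
Pplat = PIP − Raw × flow = 42.3 − 14.0 × 1.1667 = 42.3 − 16.334 = 25.966 cmH2O.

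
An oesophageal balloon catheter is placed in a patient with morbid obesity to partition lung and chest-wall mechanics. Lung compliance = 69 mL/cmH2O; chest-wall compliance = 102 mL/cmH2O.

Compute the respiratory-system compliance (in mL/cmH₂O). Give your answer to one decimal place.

41.2

Lung and chest wall are elastances in series: 1/Crs = 1/CL + 1/Ccw.
1/Crs = 1/69 + 1/102 = 0.0243.
Crs = 41.152 mL/cmH2O.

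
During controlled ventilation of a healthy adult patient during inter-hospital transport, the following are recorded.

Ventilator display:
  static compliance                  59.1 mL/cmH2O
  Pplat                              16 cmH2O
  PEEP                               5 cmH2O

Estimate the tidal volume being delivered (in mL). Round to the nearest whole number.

650

Vt = Cstat × (Pplat − PEEP) = 59.1 × (16 − 5) = 59.1 × 11.0 = 650.1 mL.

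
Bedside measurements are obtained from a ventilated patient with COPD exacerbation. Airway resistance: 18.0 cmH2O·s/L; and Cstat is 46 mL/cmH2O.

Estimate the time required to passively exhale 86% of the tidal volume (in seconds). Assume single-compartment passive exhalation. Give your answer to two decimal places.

τ = R × C = 18.0 × 46 mL/cmH2O = 18.0 × 0.046 L/cmH2O = 0.828 s.
Exhaled fraction f = 1 − e^(−t/τ) → t = −τ·ln(1 − f) = −0.828·ln(0.14) = 1.628 s.

1.63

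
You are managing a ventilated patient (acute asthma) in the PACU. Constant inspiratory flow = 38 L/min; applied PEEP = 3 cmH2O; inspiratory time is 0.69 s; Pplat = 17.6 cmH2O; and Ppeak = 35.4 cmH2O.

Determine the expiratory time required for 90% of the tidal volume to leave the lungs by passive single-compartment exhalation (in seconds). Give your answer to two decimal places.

1.94

Flow: 38 L/min ÷ 60 = 0.6333 L/s.
Vt = flow × Ti = 0.6333 L/s × 0.69 s × 1000 mL/L = 436.98 mL.
R = (PIP − Pplat)/V̇ = (35.4 − 17.6) / 0.6333 = 17.8/0.6333 = 28.107 cmH2O·s/L.
C = Vt/(Pplat − PEEP) = 436.98 / (17.6 − 3) = 436.98/14.6 = 29.93 mL/cmH2O.
τ = R × C = 28.107 × 0.02993 L/cmH2O = 0.8412 s.
t = −τ·ln(1 − 0.90) = −0.8412·ln(0.1) = 1.937 s.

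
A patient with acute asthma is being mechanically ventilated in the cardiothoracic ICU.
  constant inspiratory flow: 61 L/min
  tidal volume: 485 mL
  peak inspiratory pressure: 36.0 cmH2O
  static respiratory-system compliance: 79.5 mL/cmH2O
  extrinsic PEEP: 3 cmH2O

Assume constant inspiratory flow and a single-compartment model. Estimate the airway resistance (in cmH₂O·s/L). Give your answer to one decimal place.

26.5

Flow: 61 L/min ÷ 60 = 1.0167 L/s.
Equation of motion (constant flow): PIP = Vt/C + R·V̇ + PEEP.
R·V̇ = PIP − Vt/C − PEEP = 36.0 − 485/79.5 − 3 = 36.0 − 6.101 − 3 = 26.899 cmH2O.
R = 26.899 / 1.0167 = 26.457 cmH2O·s/L.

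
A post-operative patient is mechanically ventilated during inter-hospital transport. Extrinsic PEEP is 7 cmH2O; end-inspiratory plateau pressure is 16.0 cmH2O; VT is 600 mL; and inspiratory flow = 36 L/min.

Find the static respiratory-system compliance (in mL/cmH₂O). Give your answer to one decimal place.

66.7

Cstat = Vt / (Pplat − PEEP) = 600 / (16.0 − 7) = 600 / 9.0 = 66.667 mL/cmH2O.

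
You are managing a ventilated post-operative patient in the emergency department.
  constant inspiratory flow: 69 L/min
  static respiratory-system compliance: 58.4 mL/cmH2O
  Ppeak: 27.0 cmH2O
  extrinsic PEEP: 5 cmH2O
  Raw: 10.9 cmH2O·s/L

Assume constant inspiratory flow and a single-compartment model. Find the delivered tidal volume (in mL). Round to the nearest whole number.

Flow: 69 L/min ÷ 60 = 1.15 L/s.
Equation of motion (constant flow): PIP = Vt/C + R·V̇ + PEEP.
Vt/C = PIP − R·V̇ − PEEP = 27.0 − 12.535 − 5 = 9.465 cmH2O.
Vt = C × 9.465 = 58.4 × 9.465 = 552.76 mL.

553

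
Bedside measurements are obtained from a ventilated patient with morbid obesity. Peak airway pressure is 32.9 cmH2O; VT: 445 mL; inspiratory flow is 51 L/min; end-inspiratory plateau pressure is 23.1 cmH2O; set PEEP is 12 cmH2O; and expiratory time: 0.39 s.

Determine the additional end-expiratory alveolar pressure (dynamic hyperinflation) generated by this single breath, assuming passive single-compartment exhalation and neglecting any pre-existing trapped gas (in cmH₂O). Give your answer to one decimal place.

Flow: 51 L/min ÷ 60 = 0.85 L/s.
R = (PIP − Pplat)/V̇ = (32.9 − 23.1) / 0.85 = 9.8/0.85 = 11.529 cmH2O·s/L.
C = Vt/(Pplat − PEEP) = 445.0 / (23.1 − 12) = 445.0/11.1 = 40.09 mL/cmH2O.
τ = R × C = 11.529 × 0.04009 L/cmH2O = 0.4622 s.
Fraction remaining = e^(−Te/τ) = e^(−0.39/0.4622) = 0.4301; trapped volume = 445.0 × 0.4301 = 191.39 mL.
Additional alveolar pressure from trapping ≈ V_trapped / C = 191.39 / 40.09 = 4.774 cmH2O.

4.8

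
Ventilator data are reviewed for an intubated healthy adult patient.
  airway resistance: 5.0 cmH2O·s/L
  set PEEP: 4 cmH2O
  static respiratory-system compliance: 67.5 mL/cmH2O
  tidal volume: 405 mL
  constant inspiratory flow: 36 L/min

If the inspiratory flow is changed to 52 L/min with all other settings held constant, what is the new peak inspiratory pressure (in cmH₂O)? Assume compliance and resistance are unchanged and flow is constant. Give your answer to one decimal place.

14.3

Flow: 36 L/min ÷ 60 = 0.6 L/s.
New flow: 52 L/min ÷ 60 = 0.8667 L/s.
PIP = Vt/C + R·V̇ + PEEP (constant-flow equation of motion).
Only the resistive term changes: ΔPIP = R × ΔV̇ = 5.0 × (0.8667 − 0.6) = 5.0 × 0.2667 = 1.334 cmH2O.
Original PIP = 405/67.5 + 5.0×0.6 + 4 = 13.0 cmH2O; new PIP = 13.0 + (1.334) = 14.334 cmH2O.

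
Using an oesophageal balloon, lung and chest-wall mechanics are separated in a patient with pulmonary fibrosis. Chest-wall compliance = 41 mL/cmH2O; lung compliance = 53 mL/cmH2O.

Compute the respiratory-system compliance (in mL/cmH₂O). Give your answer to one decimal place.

Lung and chest wall are elastances in series: 1/Crs = 1/CL + 1/Ccw.
1/Crs = 1/53 + 1/41 = 0.04326.
Crs = 23.116 mL/cmH2O.

23.1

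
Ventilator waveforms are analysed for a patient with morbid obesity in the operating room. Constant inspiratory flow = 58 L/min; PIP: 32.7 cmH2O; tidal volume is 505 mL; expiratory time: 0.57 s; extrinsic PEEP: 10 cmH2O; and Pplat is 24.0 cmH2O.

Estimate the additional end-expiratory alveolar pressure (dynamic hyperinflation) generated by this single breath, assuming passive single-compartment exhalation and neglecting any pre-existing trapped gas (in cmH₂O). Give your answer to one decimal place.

Flow: 58 L/min ÷ 60 = 0.9667 L/s.
R = (PIP − Pplat)/V̇ = (32.7 − 24.0) / 0.9667 = 8.7/0.9667 = 9.0 cmH2O·s/L.
C = Vt/(Pplat − PEEP) = 505.0 / (24.0 − 10) = 505.0/14.0 = 36.071 mL/cmH2O.
τ = R × C = 9.0 × 0.03607 L/cmH2O = 0.3246 s.
Fraction remaining = e^(−Te/τ) = e^(−0.57/0.3246) = 0.1727; trapped volume = 505.0 × 0.1727 = 87.214 mL.
Additional alveolar pressure from trapping ≈ V_trapped / C = 87.214 / 36.071 = 2.418 cmH2O.

2.4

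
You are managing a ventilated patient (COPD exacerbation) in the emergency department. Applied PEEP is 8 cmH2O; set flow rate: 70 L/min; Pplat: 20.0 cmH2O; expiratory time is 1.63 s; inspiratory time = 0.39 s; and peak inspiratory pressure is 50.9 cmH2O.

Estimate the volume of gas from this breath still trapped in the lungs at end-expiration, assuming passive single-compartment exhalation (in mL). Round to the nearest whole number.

90

Flow: 70 L/min ÷ 60 = 1.1667 L/s.
Vt = flow × Ti = 1.1667 L/s × 0.39 s × 1000 mL/L = 455.01 mL.
R = (PIP − Pplat)/V̇ = (50.9 − 20.0) / 1.1667 = 30.9/1.1667 = 26.485 cmH2O·s/L.
C = Vt/(Pplat − PEEP) = 455.01 / (20.0 − 8) = 455.01/12.0 = 37.918 mL/cmH2O.
τ = R × C = 26.485 × 0.03792 L/cmH2O = 1.004 s.
Fraction remaining = e^(−Te/τ) = e^(−1.63/1.004) = 0.1972.
Trapped volume = 455.01 × 0.1972 = 89.728 mL.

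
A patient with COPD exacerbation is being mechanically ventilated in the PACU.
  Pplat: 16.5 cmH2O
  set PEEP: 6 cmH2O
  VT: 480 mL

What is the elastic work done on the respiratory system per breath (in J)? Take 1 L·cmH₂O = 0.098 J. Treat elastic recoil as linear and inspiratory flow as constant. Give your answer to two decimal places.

0.25

Elastic work ≈ ½ × (Pplat − PEEP) × Vt = 0.5 × (16.5 − 6) × 0.480 L = 0.5 × 10.5 × 0.480 = 2.52 L·cmH2O.
× 0.098 J/(L·cmH2O) → 0.247 J.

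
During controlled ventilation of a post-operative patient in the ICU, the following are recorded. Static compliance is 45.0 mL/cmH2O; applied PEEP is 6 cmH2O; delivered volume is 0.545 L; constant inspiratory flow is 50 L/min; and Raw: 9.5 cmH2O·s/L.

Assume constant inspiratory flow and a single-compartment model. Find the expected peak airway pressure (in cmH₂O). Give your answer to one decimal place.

Flow: 50 L/min ÷ 60 = 0.8333 L/s.
Equation of motion (constant flow): PIP = Vt/C + R·V̇ + PEEP.
PIP = 545/45.0 + 9.5×0.8333 + 6 = 12.111 + 7.916 + 6 = 26.027 cmH2O.

26.0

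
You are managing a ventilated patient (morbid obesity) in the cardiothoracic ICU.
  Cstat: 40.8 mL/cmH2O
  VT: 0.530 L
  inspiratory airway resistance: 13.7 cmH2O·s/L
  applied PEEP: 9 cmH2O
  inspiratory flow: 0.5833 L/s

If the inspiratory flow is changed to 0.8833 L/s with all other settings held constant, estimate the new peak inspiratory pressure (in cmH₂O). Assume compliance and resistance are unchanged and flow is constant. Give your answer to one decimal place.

PIP = Vt/C + R·V̇ + PEEP (constant-flow equation of motion).
Only the resistive term changes: ΔPIP = R × ΔV̇ = 13.7 × (0.8833 − 0.5833) = 13.7 × 0.3 = 4.11 cmH2O.
Original PIP = 530/40.8 + 13.7×0.5833 + 9 = 29.981 cmH2O; new PIP = 29.981 + (4.11) = 34.091 cmH2O.

34.1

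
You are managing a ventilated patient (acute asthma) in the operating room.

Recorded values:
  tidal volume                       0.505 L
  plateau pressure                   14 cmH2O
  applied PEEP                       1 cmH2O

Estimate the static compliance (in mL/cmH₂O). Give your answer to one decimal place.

38.8

Cstat = Vt / (Pplat − PEEP) = 505 / (14 − 1) = 505 / 13.0 = 38.846 mL/cmH2O.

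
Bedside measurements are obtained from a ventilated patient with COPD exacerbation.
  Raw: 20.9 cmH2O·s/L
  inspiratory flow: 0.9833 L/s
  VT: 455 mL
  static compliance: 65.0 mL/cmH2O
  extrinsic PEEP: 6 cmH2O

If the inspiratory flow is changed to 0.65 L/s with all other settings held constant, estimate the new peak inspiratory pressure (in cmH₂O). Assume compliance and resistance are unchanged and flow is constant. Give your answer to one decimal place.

PIP = Vt/C + R·V̇ + PEEP (constant-flow equation of motion).
Only the resistive term changes: ΔPIP = R × ΔV̇ = 20.9 × (0.65 − 0.9833) = 20.9 × -0.3333 = -6.966 cmH2O.
Original PIP = 455/65.0 + 20.9×0.9833 + 6 = 33.551 cmH2O; new PIP = 33.551 + (-6.966) = 26.585 cmH2O.

26.6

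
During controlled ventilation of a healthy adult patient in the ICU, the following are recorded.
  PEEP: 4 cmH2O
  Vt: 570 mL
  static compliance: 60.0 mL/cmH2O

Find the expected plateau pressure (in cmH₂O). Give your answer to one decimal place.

13.5

Pplat = PEEP + Vt / Cstat = 4 + 570 / 60.0 = 4 + 9.5 = 13.5 cmH2O.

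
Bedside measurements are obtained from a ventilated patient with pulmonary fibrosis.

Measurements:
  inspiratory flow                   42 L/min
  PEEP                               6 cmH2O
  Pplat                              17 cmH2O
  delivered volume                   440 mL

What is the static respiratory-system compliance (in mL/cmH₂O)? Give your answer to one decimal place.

40.0

Cstat = Vt / (Pplat − PEEP) = 440 / (17 − 6) = 440 / 11.0 = 40.0 mL/cmH2O.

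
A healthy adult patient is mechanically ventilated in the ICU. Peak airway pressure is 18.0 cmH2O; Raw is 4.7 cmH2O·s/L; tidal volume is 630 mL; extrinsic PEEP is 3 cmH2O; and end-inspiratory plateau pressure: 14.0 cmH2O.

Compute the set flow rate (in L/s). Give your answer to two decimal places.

0.85

flow = (PIP − Pplat) / Raw = 4.0 / 4.7 = 0.8511 L/s.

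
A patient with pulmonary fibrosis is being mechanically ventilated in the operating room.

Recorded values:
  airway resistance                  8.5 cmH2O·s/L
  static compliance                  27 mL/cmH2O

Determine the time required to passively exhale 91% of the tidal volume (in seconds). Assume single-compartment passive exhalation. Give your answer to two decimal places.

τ = R × C = 8.5 × 27 mL/cmH2O = 8.5 × 0.027 L/cmH2O = 0.2295 s.
Exhaled fraction f = 1 − e^(−t/τ) → t = −τ·ln(1 − f) = −0.2295·ln(0.09) = 0.5526 s.

0.55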